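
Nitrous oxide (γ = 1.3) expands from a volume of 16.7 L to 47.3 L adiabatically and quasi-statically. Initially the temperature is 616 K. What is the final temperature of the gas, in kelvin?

T₂ ≈ 451 K

For a reversible adiabat TV^(γ−1) is constant, so T₂ = T₁ (V₁/V₂)^(γ−1).
T₂ = 616 × (16.7/47.3)^(0.3) = 450.8 K.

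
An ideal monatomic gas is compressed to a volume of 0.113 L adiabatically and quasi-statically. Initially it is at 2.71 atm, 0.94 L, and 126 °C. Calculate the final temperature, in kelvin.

T₂ ≈ 1640 K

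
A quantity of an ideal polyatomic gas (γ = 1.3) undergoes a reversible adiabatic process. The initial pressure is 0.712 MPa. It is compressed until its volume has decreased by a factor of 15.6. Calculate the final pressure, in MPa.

Since PV^γ is constant along a reversible adiabat, P₂ = P₁ (V₁/V₂)^γ.
P₂ = 0.712 × 15.6^(1.3) = 25.32 MPa.

P₂ ≈ 25.3 MPa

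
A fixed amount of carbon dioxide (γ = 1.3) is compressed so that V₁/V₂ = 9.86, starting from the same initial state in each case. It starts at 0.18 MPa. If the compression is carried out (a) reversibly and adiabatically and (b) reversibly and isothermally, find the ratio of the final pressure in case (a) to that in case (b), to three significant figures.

Isothermal: P_b = P₁(V₁/V₂) = 0.18×9.86.
Adiabatic: P_a = P₁(V₁/V₂)^γ = 0.18×9.86^(1.3).
P_a/P_b = (V₁/V₂)^(γ−1) = 9.86^(0.3) = 1.987.

P_adiabatic / P_isothermal ≈ 1.99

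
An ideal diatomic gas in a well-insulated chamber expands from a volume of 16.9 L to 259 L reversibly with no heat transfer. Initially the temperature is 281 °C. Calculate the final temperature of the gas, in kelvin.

T₂ ≈ 186 K

For a reversible adiabat TV^(γ−1) is constant, so T₂ = T₁ (V₁/V₂)^(γ−1).
For a diatomic ideal gas γ = 7/5, so γ−1 = 2/5.
T₁ = 281 °C = 554.1 K.
T₂ = 554.1 × (16.9/259)^(2/5) = 186 K.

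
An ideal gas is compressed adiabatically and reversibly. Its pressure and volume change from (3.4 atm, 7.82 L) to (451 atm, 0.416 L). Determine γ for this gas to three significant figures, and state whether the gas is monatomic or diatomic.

PV^γ = const ⇒ γ = ln(P₂/P₁) / ln(V₁/V₂).
γ = ln(451/3.4) / ln(7.82/0.416) = 1.666.
γ ≈ 1.67 is close to 5/3, so the gas is monatomic.

γ ≈ 1.67; monatomic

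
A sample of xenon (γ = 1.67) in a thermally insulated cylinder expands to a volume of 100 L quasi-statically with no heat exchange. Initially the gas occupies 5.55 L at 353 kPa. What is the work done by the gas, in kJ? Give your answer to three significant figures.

W ≈ 2.50 kJ

P₂ = P₁(V₁/V₂)^γ = 353×(5.55/100)^(1.67) = 2.823 kPa.
For a reversible adiabat, W_by_gas = (P₁V₁ − P₂V₂)/(γ−1).
W_by = (353000×0.00555 − 2823×0.1) / (0.67) = 2503 J.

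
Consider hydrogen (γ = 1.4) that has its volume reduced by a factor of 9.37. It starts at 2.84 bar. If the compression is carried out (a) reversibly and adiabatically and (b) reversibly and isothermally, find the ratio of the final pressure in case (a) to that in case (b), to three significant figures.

Isothermal: P_b = P₁(V₁/V₂) = 2.84×9.37.
Adiabatic: P_a = P₁(V₁/V₂)^γ = 2.84×9.37^(1.4).
P_a/P_b = (V₁/V₂)^(γ−1) = 9.37^(0.4) = 2.447.

P_adiabatic / P_isothermal ≈ 2.45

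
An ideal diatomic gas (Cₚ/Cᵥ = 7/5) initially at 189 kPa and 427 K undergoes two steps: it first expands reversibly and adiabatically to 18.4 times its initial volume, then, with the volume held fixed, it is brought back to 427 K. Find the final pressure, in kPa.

P₃ ≈ 10.3 kPa

Adiabatic step (PV^γ = const): P₂ = 189×(1/18.4)^(7/5) = 3.204 kPa; T₂ = 427×(1/18.4)^(2/5) = 133.2 K.
Isochoric: P₃ = P₂(T₃/T₂) = 3.204 × (427/133.2) = 10.27 kPa.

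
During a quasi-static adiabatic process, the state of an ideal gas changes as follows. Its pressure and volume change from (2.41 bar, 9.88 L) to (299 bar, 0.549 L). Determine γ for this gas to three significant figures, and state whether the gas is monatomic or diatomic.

PV^γ = const ⇒ γ = ln(P₂/P₁) / ln(V₁/V₂).
γ = ln(299/2.41) / ln(9.88/0.549) = 1.668.
γ ≈ 1.67 is close to 5/3, so the gas is monatomic.

γ ≈ 1.67; monatomic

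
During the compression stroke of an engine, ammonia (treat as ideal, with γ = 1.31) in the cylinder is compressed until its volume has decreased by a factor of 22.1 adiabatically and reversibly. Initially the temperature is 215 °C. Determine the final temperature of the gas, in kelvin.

T₂ ≈ 1270 K

For a reversible adiabat TV^(γ−1) is constant, so T₂ = T₁ (V₁/V₂)^(γ−1).
T₁ = 215 °C = 488.1 K.
T₂ = 488.1 × 22.1^(0.31) = 1274 K.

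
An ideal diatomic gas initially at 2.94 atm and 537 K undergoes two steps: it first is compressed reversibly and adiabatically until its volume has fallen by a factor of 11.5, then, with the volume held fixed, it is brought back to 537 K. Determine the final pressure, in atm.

For a diatomic ideal gas γ = 7/5.
Adiabatic step (PV^γ = const): P₂ = 2.94×11.5^(7/5) = 89.81 atm; T₂ = 537×11.5^(2/5) = 1426 K.
Isochoric: P₃ = P₂(T₃/T₂) = 89.81 × (537/1426) = 33.81 atm.

P₃ ≈ 33.8 atm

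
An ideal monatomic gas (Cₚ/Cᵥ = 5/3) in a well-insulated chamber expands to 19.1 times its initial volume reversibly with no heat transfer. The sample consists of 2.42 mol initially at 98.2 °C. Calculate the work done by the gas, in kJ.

Adiabatic: T₁V₁^(γ−1) = T₂V₂^(γ−1) ⇒ T₂ = T₁ (V₁/V₂)^(γ−1).
T₁ = 98.2 °C = 371.3 K.
T₂ = 371.3 × (1/19.1)^(2/3) = 51.97 K.
Q = 0, so ΔU = W_on_gas = nCᵥΔT with Cᵥ = R/(γ−1) = 12.47 J/(mol·K).
ΔU = 2.42 × 12.47 × (51.97 − 371.3) = -9639 J.
Work done by the gas = −ΔU = 9639 J.

W ≈ 9.64 kJ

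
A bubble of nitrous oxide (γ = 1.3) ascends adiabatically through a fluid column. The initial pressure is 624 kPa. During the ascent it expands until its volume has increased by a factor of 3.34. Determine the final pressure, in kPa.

P₂ ≈ 130 kPa

Adiabatic: P₁V₁^γ = P₂V₂^γ ⇒ P₂ = P₁ (V₁/V₂)^γ.
P₂ = 624 × (1/3.34)^(1.3) = 130.1 kPa.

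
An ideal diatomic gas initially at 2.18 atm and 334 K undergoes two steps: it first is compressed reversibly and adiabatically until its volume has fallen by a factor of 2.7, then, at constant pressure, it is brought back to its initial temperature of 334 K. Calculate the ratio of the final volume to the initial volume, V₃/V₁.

For a diatomic ideal gas γ = 7/5.
Adiabatic step: V₂/V₁ = 0.3704; T₂ = T₁·2.7^(2/5) = 496.9 K.
Isobaric step: V₃/V₂ = T₃/T₂ = 334/496.9.
V₃/V₁ = (V₂/V₁)(V₃/V₂) = 0.3704 × (334/496.9) = 0.2489.

V₃/V₁ ≈ 0.249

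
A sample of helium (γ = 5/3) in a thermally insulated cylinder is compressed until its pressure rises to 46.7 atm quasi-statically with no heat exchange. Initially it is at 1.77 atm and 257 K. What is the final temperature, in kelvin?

Along an adiabat T P^((1−γ)/γ) is constant, so T₂ = T₁ (P₂/P₁)^((γ−1)/γ).
T₂ = 257 × (46.7/1.77)^(2/5) = 951.6 K.

T₂ ≈ 952 K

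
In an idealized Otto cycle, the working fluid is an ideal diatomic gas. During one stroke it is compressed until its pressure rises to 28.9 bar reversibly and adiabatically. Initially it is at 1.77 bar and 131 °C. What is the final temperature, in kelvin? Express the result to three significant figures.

T₂ ≈ 898 K

Adiabatic: T₂/T₁ = (P₂/P₁)^((γ−1)/γ).
For a diatomic ideal gas γ = 7/5, so (γ−1)/γ = 2/7.
T₁ = 131 °C = 404.1 K.
T₂ = 404.1 × (28.9/1.77)^(2/7) = 897.6 K.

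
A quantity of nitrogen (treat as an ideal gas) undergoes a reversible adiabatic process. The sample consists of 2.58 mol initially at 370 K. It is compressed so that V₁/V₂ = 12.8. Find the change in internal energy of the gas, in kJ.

ΔU ≈ 35.2 kJ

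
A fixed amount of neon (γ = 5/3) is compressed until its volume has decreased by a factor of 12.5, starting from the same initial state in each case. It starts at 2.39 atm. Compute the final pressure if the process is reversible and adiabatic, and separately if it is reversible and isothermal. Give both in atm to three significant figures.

Isothermal: P₂ = P₁(V₁/V₂) = 2.39×12.5 = 29.88 atm.
Adiabatic: P₂ = P₁(V₁/V₂)^γ = 2.39×12.5^(5/3) = 160.9 atm.

adiabatic: 161 atm; isothermal: 29.9 atm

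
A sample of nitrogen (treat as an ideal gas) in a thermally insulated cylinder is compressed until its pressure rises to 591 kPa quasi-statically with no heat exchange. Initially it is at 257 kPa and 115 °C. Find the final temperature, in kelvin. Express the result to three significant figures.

T₂ ≈ 492 K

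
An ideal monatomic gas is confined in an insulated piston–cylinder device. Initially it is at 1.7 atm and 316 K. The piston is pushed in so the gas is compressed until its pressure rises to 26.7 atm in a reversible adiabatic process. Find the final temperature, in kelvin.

T₂ ≈ 951 K

Adiabatic: T₂/T₁ = (P₂/P₁)^((γ−1)/γ).
For a monatomic ideal gas γ = 5/3, so (γ−1)/γ = 2/5.
T₂ = 316 × (26.7/1.7)^(2/5) = 950.9 K.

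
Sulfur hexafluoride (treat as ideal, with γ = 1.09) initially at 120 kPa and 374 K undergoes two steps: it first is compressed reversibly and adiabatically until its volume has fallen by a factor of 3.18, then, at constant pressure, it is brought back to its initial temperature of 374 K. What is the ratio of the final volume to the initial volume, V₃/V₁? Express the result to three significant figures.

Adiabatic step: V₂/V₁ = 0.3145; T₂ = T₁·3.18^(0.09) = 415 K.
Isobaric step: V₃/V₂ = T₃/T₂ = 374/415.
V₃/V₁ = (V₂/V₁)(V₃/V₂) = 0.3145 × (374/415) = 0.2834.

V₃/V₁ ≈ 0.283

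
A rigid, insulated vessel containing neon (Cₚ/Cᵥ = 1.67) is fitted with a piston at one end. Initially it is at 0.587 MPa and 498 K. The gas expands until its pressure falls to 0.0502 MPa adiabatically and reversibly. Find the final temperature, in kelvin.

T₂ ≈ 186 K

Along an adiabat T P^((1−γ)/γ) is constant, so T₂ = T₁ (P₂/P₁)^((γ−1)/γ).
T₂ = 498 × (0.0502/0.587)^(0.401) = 185.7 K.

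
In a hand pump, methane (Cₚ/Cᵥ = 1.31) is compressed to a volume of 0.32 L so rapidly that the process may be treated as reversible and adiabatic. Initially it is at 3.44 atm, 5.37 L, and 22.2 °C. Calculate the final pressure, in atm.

P₂ ≈ 138 atm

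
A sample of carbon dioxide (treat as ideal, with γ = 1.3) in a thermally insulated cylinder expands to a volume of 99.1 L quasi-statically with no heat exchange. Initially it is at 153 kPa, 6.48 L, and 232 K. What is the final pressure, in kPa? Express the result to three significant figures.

Since PV^γ is constant along a reversible adiabat, P₂ = P₁ (V₁/V₂)^γ.
P₂ = 153 × (6.48/99.1)^(1.3) = 4.414 kPa.

P₂ ≈ 4.41 kPa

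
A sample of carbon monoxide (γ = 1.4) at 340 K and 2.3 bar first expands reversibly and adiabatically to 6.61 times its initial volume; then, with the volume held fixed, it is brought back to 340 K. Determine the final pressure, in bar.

P₃ ≈ 0.348 bar

Adiabatic step (PV^γ = const): P₂ = 2.3×(1/6.61)^(1.4) = 0.1635 bar; T₂ = 340×(1/6.61)^(0.4) = 159.7 K.
Isochoric: P₃ = P₂(T₃/T₂) = 0.1635 × (340/159.7) = 0.348 bar.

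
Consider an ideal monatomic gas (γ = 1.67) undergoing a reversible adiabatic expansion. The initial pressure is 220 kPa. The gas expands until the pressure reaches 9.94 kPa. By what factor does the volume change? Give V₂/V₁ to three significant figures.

From PV^γ = const, V₂/V₁ = (P₁/P₂)^(1/γ).
V₂/V₁ = (220/9.94)^(0.599) = 6.389.

V₂/V₁ ≈ 6.39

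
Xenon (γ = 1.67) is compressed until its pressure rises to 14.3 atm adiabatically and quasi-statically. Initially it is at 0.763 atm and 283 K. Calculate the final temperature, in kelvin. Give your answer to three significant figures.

T₂ ≈ 917 K

Along an adiabat T P^((1−γ)/γ) is constant, so T₂ = T₁ (P₂/P₁)^((γ−1)/γ).
T₂ = 283 × (14.3/0.763)^(0.401) = 917.1 K.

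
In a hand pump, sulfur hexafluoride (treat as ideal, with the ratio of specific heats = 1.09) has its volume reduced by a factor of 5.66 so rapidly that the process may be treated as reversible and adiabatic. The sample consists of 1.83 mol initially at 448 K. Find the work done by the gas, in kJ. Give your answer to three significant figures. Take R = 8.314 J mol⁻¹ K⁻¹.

Adiabatic: T₁V₁^(γ−1) = T₂V₂^(γ−1) ⇒ T₂ = T₁ (V₁/V₂)^(γ−1).
T₂ = 448 × 5.66^(0.09) = 523.6 K.
Q = 0, so ΔU = W_on_gas = nCᵥΔT with Cᵥ = R/(γ−1) = 92.38 J/(mol·K).
ΔU = 1.83 × 92.38 × (523.6 − 448) = 12790 J.
Work done by the gas = −ΔU = -12790 J.

W ≈ -12.8 kJ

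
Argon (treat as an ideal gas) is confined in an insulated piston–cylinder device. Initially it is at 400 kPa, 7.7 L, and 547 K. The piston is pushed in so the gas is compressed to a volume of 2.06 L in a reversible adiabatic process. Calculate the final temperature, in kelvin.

T₂ ≈ 1320 K

Adiabatic: T₁V₁^(γ−1) = T₂V₂^(γ−1) ⇒ T₂ = T₁ (V₁/V₂)^(γ−1).
γ = 5/3 for a monatomic ideal gas.
T₂ = 547 × (7.7/2.06)^(2/3) = 1317 K.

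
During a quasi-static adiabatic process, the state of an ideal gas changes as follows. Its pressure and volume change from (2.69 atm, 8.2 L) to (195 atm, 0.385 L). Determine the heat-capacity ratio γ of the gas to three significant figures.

PV^γ = const ⇒ γ = ln(P₂/P₁) / ln(V₁/V₂).
γ = ln(195/2.69) / ln(8.2/0.385) = 1.4.

γ ≈ 1.40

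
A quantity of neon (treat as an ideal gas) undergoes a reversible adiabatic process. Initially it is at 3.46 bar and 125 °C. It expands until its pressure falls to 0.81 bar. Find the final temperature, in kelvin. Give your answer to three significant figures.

Adiabatic: T₂/T₁ = (P₂/P₁)^((γ−1)/γ).
For a monatomic ideal gas γ = 5/3, so (γ−1)/γ = 2/5.
T₁ = 125 °C = 398.1 K.
T₂ = 398.1 × (0.81/3.46)^(2/5) = 222.7 K.

T₂ ≈ 223 K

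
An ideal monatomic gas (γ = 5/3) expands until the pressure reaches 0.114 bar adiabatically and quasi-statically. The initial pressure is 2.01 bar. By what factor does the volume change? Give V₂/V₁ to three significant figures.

V₂/V₁ ≈ 5.59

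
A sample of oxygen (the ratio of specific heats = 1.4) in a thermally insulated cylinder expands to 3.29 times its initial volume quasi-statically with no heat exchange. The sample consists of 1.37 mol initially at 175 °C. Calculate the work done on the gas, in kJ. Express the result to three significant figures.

W ≈ -4.84 kJ

For a reversible adiabat TV^(γ−1) is constant, so T₂ = T₁ (V₁/V₂)^(γ−1).
T₁ = 175 °C = 448.1 K.
T₂ = 448.1 × (1/3.29)^(0.4) = 278.3 K.
Q = 0, so ΔU = W_on_gas = nCᵥΔT with Cᵥ = R/(γ−1) = 20.79 J/(mol·K).
ΔU = 1.37 × 20.79 × (278.3 − 448.1) = -4836 J.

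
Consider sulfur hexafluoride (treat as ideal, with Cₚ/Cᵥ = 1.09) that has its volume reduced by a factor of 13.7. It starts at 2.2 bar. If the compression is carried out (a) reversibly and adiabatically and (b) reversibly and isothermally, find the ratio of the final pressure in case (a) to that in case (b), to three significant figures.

P_adiabatic / P_isothermal ≈ 1.27

Isothermal: P_b = P₁(V₁/V₂) = 2.2×13.7.
Adiabatic: P_a = P₁(V₁/V₂)^γ = 2.2×13.7^(1.09).
P_a/P_b = (V₁/V₂)^(γ−1) = 13.7^(0.09) = 1.266.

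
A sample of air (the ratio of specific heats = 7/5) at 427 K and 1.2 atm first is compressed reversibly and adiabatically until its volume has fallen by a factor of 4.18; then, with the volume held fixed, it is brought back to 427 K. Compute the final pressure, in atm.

P₃ ≈ 5.02 atm

Adiabatic step (PV^γ = const): P₂ = 1.2×4.18^(7/5) = 8.888 atm; T₂ = 427×4.18^(2/5) = 756.7 K.
Isochoric: P₃ = P₂(T₃/T₂) = 8.888 × (427/756.7) = 5.016 atm.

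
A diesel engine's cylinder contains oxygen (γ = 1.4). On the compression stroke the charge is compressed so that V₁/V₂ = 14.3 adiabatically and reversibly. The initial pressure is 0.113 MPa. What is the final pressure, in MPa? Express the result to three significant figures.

P₂ ≈ 4.68 MPa

Since PV^γ is constant along a reversible adiabat, P₂ = P₁ (V₁/V₂)^γ.
P₂ = 0.113 × 14.3^(1.4) = 4.683 MPa.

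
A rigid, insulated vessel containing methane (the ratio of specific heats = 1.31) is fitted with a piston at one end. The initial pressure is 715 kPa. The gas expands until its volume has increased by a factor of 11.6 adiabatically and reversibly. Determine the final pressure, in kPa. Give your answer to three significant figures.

P₂ ≈ 28.8 kPa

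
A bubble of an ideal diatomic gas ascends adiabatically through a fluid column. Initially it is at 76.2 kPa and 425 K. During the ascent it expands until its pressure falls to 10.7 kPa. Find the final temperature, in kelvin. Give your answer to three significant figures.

T₂ ≈ 243 K

Along an adiabat T P^((1−γ)/γ) is constant, so T₂ = T₁ (P₂/P₁)^((γ−1)/γ).
For a diatomic ideal gas γ = 7/5, so (γ−1)/γ = 2/7.
T₂ = 425 × (10.7/76.2)^(2/7) = 242.5 K.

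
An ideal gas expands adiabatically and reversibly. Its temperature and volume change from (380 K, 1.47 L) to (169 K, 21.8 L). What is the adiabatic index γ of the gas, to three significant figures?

TV^(γ−1) = const ⇒ γ − 1 = ln(T₂/T₁) / ln(V₁/V₂).
γ = 1 + ln(169/380) / ln(1.47/21.8) = 1.3.

γ ≈ 1.30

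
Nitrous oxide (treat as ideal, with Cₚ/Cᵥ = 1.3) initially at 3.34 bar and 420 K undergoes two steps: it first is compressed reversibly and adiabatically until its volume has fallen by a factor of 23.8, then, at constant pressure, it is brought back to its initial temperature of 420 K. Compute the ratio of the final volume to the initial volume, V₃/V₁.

V₃/V₁ ≈ 0.0162

Adiabatic step: V₂/V₁ = 0.04202; T₂ = T₁·23.8^(0.3) = 1087 K.
Isobaric step: V₃/V₂ = T₃/T₂ = 420/1087.
V₃/V₁ = (V₂/V₁)(V₃/V₂) = 0.04202 × (420/1087) = 0.01623.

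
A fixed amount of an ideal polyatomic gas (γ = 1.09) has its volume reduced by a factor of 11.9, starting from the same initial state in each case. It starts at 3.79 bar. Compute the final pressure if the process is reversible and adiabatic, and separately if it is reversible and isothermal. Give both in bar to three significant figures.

adiabatic: 56.4 bar; isothermal: 45.1 bar

Isothermal: P₂ = P₁(V₁/V₂) = 3.79×11.9 = 45.1 bar.
Adiabatic: P₂ = P₁(V₁/V₂)^γ = 3.79×11.9^(1.09) = 56.36 bar.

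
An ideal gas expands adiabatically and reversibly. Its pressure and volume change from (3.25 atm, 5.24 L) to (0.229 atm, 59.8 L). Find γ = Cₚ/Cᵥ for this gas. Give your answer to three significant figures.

γ ≈ 1.09

PV^γ = const ⇒ γ = ln(P₂/P₁) / ln(V₁/V₂).
γ = ln(0.229/3.25) / ln(5.24/59.8) = 1.09.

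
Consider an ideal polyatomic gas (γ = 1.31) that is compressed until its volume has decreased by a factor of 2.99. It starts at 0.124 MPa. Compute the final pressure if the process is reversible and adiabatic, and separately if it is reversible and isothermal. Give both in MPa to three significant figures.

adiabatic: 0.521 MPa; isothermal: 0.371 MPa

Isothermal: P₂ = P₁(V₁/V₂) = 0.124×2.99 = 0.3708 MPa.
Adiabatic: P₂ = P₁(V₁/V₂)^γ = 0.124×2.99^(1.31) = 0.5207 MPa.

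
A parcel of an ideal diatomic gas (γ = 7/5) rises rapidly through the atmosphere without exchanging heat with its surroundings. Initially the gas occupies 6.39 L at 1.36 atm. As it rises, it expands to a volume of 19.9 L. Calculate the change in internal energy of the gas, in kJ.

P₂ = P₁(V₁/V₂)^γ = 1.36×(6.39/19.9)^(7/5) = 0.2772 atm.
For a reversible adiabat, W_by_gas = (P₁V₁ − P₂V₂)/(γ−1).
W_by = (137800×0.00639 − 28090×0.0199) / (2/5) = 803.9 J.
Q = 0 ⇒ ΔU = −W_by = -803.9 J.

ΔU ≈ -0.804 kJ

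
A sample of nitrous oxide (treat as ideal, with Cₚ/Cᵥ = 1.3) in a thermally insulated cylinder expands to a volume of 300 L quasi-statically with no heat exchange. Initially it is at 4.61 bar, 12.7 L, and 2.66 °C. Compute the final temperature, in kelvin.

For a reversible adiabat TV^(γ−1) is constant, so T₂ = T₁ (V₁/V₂)^(γ−1).
T₁ = 2.66 °C = 275.8 K.
T₂ = 275.8 × (12.7/300)^(0.3) = 106.8 K.

T₂ ≈ 107 K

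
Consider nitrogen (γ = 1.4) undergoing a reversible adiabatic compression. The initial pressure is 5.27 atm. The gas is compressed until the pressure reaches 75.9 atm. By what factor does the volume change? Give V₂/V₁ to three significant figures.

V₂/V₁ ≈ 0.149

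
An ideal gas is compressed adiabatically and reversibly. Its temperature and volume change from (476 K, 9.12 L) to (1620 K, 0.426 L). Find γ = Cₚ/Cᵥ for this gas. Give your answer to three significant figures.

γ ≈ 1.40

TV^(γ−1) = const ⇒ γ − 1 = ln(T₂/T₁) / ln(V₁/V₂).
γ = 1 + ln(1620/476) / ln(9.12/0.426) = 1.4.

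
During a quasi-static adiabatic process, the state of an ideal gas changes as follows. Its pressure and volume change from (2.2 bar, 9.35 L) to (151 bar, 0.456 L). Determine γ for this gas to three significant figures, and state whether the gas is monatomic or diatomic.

γ ≈ 1.40; diatomic

PV^γ = const ⇒ γ = ln(P₂/P₁) / ln(V₁/V₂).
γ = ln(151/2.2) / ln(9.35/0.456) = 1.4.
γ ≈ 1.40 is close to 7/5, so the gas is diatomic.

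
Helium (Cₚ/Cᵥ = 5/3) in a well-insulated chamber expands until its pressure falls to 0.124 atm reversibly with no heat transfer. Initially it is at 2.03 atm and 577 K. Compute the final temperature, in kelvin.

Along an adiabat T P^((1−γ)/γ) is constant, so T₂ = T₁ (P₂/P₁)^((γ−1)/γ).
T₂ = 577 × (0.124/2.03)^(2/5) = 188.6 K.

T₂ ≈ 189 K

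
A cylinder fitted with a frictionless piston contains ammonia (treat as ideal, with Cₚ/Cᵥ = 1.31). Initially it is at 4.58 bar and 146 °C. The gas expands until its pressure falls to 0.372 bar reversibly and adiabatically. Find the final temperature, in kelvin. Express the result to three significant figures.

T₂ ≈ 231 K

Along an adiabat T P^((1−γ)/γ) is constant, so T₂ = T₁ (P₂/P₁)^((γ−1)/γ).
T₁ = 146 °C = 419.1 K.
T₂ = 419.1 × (0.372/4.58)^(0.237) = 231.4 K.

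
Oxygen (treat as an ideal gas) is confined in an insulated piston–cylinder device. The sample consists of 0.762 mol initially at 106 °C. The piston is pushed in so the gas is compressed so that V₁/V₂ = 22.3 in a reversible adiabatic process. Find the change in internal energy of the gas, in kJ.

Adiabatic: T₁V₁^(γ−1) = T₂V₂^(γ−1) ⇒ T₂ = T₁ (V₁/V₂)^(γ−1).
γ = 7/5 for a diatomic ideal gas, so γ−1 = 2/5.
T₁ = 106 °C = 379.1 K.
T₂ = 379.1 × 22.3^(2/5) = 1313 K.
Q = 0, so ΔU = W_on_gas = nCᵥΔT with Cᵥ = R/(γ−1) = 20.79 J/(mol·K).
ΔU = 0.762 × 20.79 × (1313 − 379.1) = 14780 J.

ΔU ≈ 14.8 kJ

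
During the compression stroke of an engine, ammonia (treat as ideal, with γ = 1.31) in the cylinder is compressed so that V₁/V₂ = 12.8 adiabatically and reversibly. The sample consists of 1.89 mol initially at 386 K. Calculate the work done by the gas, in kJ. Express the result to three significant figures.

W ≈ -23.6 kJ

For a reversible adiabat TV^(γ−1) is constant, so T₂ = T₁ (V₁/V₂)^(γ−1).
T₂ = 386 × 12.8^(0.31) = 850.8 K.
Q = 0, so ΔU = W_on_gas = nCᵥΔT with Cᵥ = R/(γ−1) = 26.82 J/(mol·K).
ΔU = 1.89 × 26.82 × (850.8 − 386) = 23560 J.
Work done by the gas = −ΔU = -23560 J.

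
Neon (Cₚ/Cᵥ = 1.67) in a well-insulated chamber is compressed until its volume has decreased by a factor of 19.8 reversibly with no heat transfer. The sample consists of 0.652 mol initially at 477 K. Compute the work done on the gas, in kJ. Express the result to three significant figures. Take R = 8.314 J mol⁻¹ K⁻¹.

Adiabatic: T₁V₁^(γ−1) = T₂V₂^(γ−1) ⇒ T₂ = T₁ (V₁/V₂)^(γ−1).
T₂ = 477 × 19.8^(0.67) = 3526 K.
Q = 0, so ΔU = W_on_gas = nCᵥΔT with Cᵥ = R/(γ−1) = 12.41 J/(mol·K).
ΔU = 0.652 × 12.41 × (3526 − 477) = 24670 J.

W ≈ 24.7 kJ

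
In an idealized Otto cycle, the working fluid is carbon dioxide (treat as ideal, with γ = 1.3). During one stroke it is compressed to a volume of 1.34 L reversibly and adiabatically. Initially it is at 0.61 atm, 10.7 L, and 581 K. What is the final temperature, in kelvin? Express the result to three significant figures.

T₂ ≈ 1080 K

For a reversible adiabat TV^(γ−1) is constant, so T₂ = T₁ (V₁/V₂)^(γ−1).
T₂ = 581 × (10.7/1.34)^(0.3) = 1084 K.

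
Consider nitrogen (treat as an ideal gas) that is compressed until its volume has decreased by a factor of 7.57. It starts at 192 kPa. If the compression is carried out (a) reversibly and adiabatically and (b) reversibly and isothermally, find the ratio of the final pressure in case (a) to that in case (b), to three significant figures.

P_adiabatic / P_isothermal ≈ 2.25

For a diatomic ideal gas γ = 7/5.
Isothermal: P_b = P₁(V₁/V₂) = 192×7.57.
Adiabatic: P_a = P₁(V₁/V₂)^γ = 192×7.57^(7/5).
P_a/P_b = (V₁/V₂)^(γ−1) = 7.57^(2/5) = 2.247.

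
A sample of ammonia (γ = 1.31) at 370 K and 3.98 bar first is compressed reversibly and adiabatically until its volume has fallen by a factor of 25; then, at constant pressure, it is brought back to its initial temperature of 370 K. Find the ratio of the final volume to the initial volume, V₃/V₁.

V₃/V₁ ≈ 0.0147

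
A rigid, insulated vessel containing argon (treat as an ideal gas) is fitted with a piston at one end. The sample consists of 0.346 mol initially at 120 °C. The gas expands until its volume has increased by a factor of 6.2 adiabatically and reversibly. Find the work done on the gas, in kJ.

For a reversible adiabat TV^(γ−1) is constant, so T₂ = T₁ (V₁/V₂)^(γ−1).
γ = 5/3 for a monatomic ideal gas, so γ−1 = 2/3.
T₁ = 120 °C = 393.1 K.
T₂ = 393.1 × (1/6.2)^(2/3) = 116.5 K.
Q = 0, so ΔU = W_on_gas = nCᵥΔT with Cᵥ = R/(γ−1) = 12.47 J/(mol·K).
ΔU = 0.346 × 12.47 × (116.5 − 393.1) = -1194 J.

W ≈ -1.19 kJ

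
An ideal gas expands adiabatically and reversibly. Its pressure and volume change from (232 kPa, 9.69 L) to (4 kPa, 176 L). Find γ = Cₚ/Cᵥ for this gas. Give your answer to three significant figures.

γ ≈ 1.40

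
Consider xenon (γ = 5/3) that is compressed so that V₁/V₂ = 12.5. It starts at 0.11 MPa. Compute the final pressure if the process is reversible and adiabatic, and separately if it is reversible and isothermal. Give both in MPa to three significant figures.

adiabatic: 7.41 MPa; isothermal: 1.38 MPa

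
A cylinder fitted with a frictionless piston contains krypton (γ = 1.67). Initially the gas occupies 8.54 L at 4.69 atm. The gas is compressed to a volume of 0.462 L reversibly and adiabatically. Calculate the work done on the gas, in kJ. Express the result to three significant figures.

W ≈ 36.7 kJ

P₂ = P₁(V₁/V₂)^γ = 4.69×(8.54/0.462)^(1.67) = 612 atm.
For a reversible adiabat, W_by_gas = (P₁V₁ − P₂V₂)/(γ−1).
W_by = (475200×0.00854 − 6.201×10^7×0.000462) / (0.67) = -36700 J.
W_on_gas = −W_by = 36700 J.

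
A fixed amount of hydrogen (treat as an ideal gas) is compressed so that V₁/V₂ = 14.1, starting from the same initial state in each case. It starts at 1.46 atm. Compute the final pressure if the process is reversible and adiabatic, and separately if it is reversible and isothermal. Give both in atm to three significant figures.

adiabatic: 59.3 atm; isothermal: 20.6 atm

For a diatomic ideal gas γ = 7/5.
Isothermal: P₂ = P₁(V₁/V₂) = 1.46×14.1 = 20.59 atm.
Adiabatic: P₂ = P₁(V₁/V₂)^γ = 1.46×14.1^(7/5) = 59.33 atm.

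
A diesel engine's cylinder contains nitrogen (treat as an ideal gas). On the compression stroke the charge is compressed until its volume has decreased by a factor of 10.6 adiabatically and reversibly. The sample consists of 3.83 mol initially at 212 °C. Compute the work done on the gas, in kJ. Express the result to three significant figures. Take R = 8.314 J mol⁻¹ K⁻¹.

W ≈ 60.7 kJ

Adiabatic: T₁V₁^(γ−1) = T₂V₂^(γ−1) ⇒ T₂ = T₁ (V₁/V₂)^(γ−1).
γ = 7/5 for a diatomic ideal gas, so γ−1 = 2/5.
T₁ = 212 °C = 485.1 K.
T₂ = 485.1 × 10.6^(2/5) = 1247 K.
Q = 0, so ΔU = W_on_gas = nCᵥΔT with Cᵥ = R/(γ−1) = 20.79 J/(mol·K).
ΔU = 3.83 × 20.79 × (1247 − 485.1) = 60680 J.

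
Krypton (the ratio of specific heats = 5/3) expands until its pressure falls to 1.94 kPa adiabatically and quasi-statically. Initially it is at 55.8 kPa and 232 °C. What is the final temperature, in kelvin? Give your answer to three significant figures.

Along an adiabat T P^((1−γ)/γ) is constant, so T₂ = T₁ (P₂/P₁)^((γ−1)/γ).
T₁ = 232 °C = 505.1 K.
T₂ = 505.1 × (1.94/55.8)^(2/5) = 131.8 K.

T₂ ≈ 132 K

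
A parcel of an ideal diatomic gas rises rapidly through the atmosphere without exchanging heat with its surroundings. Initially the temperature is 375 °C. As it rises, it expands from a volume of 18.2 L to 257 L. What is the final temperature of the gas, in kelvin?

Adiabatic: T₁V₁^(γ−1) = T₂V₂^(γ−1) ⇒ T₂ = T₁ (V₁/V₂)^(γ−1).
For a diatomic ideal gas γ = 7/5, so γ−1 = 2/5.
T₁ = 375 °C = 648.1 K.
T₂ = 648.1 × (18.2/257)^(2/5) = 224.8 K.

T₂ ≈ 225 K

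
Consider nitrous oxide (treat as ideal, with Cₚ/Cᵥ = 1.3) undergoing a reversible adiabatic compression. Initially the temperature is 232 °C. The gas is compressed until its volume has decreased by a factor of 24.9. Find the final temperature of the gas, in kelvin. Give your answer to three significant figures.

Adiabatic: T₁V₁^(γ−1) = T₂V₂^(γ−1) ⇒ T₂ = T₁ (V₁/V₂)^(γ−1).
T₁ = 232 °C = 505.1 K.
T₂ = 505.1 × 24.9^(0.3) = 1325 K.

T₂ ≈ 1330 K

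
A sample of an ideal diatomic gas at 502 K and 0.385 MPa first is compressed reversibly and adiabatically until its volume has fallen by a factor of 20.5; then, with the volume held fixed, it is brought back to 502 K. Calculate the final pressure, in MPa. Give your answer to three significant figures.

For a diatomic ideal gas γ = 7/5.
Adiabatic step (PV^γ = const): P₂ = 0.385×20.5^(7/5) = 26.42 MPa; T₂ = 502×20.5^(2/5) = 1680 K.
Isochoric: P₃ = P₂(T₃/T₂) = 26.42 × (502/1680) = 7.893 MPa.

P₃ ≈ 7.89 MPa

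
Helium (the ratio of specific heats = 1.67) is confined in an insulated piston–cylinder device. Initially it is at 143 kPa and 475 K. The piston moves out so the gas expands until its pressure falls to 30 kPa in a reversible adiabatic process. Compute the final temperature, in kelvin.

T₂ ≈ 254 K

Adiabatic: T₂/T₁ = (P₂/P₁)^((γ−1)/γ).
T₂ = 475 × (30/143)^(0.401) = 253.9 K.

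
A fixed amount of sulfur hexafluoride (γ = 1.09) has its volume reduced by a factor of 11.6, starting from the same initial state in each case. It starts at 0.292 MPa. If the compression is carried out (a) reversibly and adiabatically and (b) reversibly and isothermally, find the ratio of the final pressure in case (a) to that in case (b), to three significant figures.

Isothermal: P_b = P₁(V₁/V₂) = 0.292×11.6.
Adiabatic: P_a = P₁(V₁/V₂)^γ = 0.292×11.6^(1.09).
P_a/P_b = (V₁/V₂)^(γ−1) = 11.6^(0.09) = 1.247.

P_adiabatic / P_isothermal ≈ 1.25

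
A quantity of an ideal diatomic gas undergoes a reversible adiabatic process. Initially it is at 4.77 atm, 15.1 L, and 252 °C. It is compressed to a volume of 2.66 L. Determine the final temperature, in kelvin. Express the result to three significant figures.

T₂ ≈ 1050 K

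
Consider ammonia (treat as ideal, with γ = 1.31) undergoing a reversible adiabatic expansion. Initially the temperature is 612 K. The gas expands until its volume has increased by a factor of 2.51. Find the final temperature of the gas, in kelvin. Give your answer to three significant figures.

For a reversible adiabat TV^(γ−1) is constant, so T₂ = T₁ (V₁/V₂)^(γ−1).
T₂ = 612 × (1/2.51)^(0.31) = 460.1 K.

T₂ ≈ 460 K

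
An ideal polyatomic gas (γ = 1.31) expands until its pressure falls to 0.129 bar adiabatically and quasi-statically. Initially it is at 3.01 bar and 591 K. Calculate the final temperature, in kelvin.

Adiabatic: T₂/T₁ = (P₂/P₁)^((γ−1)/γ).
T₂ = 591 × (0.129/3.01)^(0.237) = 280.5 K.

T₂ ≈ 280 K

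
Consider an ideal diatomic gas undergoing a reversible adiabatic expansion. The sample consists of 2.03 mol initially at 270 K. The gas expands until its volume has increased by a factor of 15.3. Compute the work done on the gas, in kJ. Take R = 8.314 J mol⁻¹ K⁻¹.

Adiabatic: T₁V₁^(γ−1) = T₂V₂^(γ−1) ⇒ T₂ = T₁ (V₁/V₂)^(γ−1).
γ = 7/5 for a diatomic ideal gas, so γ−1 = 2/5.
T₂ = 270 × (1/15.3)^(2/5) = 90.67 K.
Q = 0, so ΔU = W_on_gas = nCᵥΔT with Cᵥ = R/(γ−1) = 20.79 J/(mol·K).
ΔU = 2.03 × 20.79 × (90.67 − 270) = -7566 J.

W ≈ -7.57 kJ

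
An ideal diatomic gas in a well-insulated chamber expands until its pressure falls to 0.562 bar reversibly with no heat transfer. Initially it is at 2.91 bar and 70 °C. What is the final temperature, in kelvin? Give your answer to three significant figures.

Along an adiabat T P^((1−γ)/γ) is constant, so T₂ = T₁ (P₂/P₁)^((γ−1)/γ).
For a diatomic ideal gas γ = 7/5, so (γ−1)/γ = 2/7.
T₁ = 70 °C = 343.1 K.
T₂ = 343.1 × (0.562/2.91)^(2/7) = 214.5 K.

T₂ ≈ 215 K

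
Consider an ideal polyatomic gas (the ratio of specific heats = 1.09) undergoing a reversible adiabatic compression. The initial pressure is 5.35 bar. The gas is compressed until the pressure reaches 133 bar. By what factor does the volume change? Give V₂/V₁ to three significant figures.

From PV^γ = const, V₂/V₁ = (P₁/P₂)^(1/γ).
V₂/V₁ = (5.35/133)^(0.917) = 0.05245.

V₂/V₁ ≈ 0.0524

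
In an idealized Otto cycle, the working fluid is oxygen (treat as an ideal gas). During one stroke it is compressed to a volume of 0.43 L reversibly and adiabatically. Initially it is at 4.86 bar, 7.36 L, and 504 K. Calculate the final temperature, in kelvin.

T₂ ≈ 1570 K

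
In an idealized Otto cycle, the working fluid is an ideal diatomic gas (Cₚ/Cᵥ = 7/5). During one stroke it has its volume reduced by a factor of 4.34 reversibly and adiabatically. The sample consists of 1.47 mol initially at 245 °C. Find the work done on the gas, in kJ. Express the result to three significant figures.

Adiabatic: T₁V₁^(γ−1) = T₂V₂^(γ−1) ⇒ T₂ = T₁ (V₁/V₂)^(γ−1).
T₁ = 245 °C = 518.1 K.
T₂ = 518.1 × 4.34^(2/5) = 932.1 K.
Q = 0, so ΔU = W_on_gas = nCᵥΔT with Cᵥ = R/(γ−1) = 20.79 J/(mol·K).
ΔU = 1.47 × 20.79 × (932.1 − 518.1) = 12650 J.

W ≈ 12.6 kJ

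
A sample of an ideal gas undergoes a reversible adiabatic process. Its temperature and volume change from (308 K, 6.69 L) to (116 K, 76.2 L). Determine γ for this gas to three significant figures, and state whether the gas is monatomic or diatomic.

TV^(γ−1) = const ⇒ γ − 1 = ln(T₂/T₁) / ln(V₁/V₂).
γ = 1 + ln(116/308) / ln(6.69/76.2) = 1.401.
γ ≈ 1.40 is close to 7/5, so the gas is diatomic.

γ ≈ 1.40; diatomic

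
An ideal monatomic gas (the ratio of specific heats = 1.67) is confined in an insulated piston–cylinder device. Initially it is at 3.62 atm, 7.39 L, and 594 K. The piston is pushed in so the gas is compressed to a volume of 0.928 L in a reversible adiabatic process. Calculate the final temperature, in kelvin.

Adiabatic: T₁V₁^(γ−1) = T₂V₂^(γ−1) ⇒ T₂ = T₁ (V₁/V₂)^(γ−1).
T₂ = 594 × (7.39/0.928)^(0.67) = 2385 K.

T₂ ≈ 2390 K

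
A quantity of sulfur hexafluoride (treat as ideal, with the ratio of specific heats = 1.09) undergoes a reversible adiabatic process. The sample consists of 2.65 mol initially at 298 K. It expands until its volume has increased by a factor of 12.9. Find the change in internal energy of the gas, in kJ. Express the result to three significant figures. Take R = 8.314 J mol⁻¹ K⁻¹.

ΔU ≈ -15.0 kJ

For a reversible adiabat TV^(γ−1) is constant, so T₂ = T₁ (V₁/V₂)^(γ−1).
T₂ = 298 × (1/12.9)^(0.09) = 236.7 K.
Q = 0, so ΔU = W_on_gas = nCᵥΔT with Cᵥ = R/(γ−1) = 92.38 J/(mol·K).
ΔU = 2.65 × 92.38 × (236.7 − 298) = -15000 J.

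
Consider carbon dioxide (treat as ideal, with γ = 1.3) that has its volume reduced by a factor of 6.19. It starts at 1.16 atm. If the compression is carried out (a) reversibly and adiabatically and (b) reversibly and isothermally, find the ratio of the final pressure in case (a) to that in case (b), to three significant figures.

P_adiabatic / P_isothermal ≈ 1.73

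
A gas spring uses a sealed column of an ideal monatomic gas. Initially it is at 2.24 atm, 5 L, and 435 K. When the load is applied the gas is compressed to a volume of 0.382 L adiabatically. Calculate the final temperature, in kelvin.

T₂ ≈ 2420 K

Adiabatic: T₁V₁^(γ−1) = T₂V₂^(γ−1) ⇒ T₂ = T₁ (V₁/V₂)^(γ−1).
γ = 5/3 for a monatomic ideal gas.
T₂ = 435 × (5/0.382)^(2/3) = 2416 K.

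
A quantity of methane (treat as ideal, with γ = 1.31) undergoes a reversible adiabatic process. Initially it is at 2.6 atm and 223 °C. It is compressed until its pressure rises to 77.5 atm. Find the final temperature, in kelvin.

Along an adiabat T P^((1−γ)/γ) is constant, so T₂ = T₁ (P₂/P₁)^((γ−1)/γ).
T₁ = 223 °C = 496.1 K.
T₂ = 496.1 × (77.5/2.6)^(0.237) = 1108 K.

T₂ ≈ 1110 K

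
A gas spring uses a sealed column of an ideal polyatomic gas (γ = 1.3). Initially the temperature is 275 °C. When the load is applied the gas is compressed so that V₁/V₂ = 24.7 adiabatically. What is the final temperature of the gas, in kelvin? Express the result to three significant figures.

Adiabatic: T₁V₁^(γ−1) = T₂V₂^(γ−1) ⇒ T₂ = T₁ (V₁/V₂)^(γ−1).
T₁ = 275 °C = 548.1 K.
T₂ = 548.1 × 24.7^(0.3) = 1435 K.

T₂ ≈ 1430 K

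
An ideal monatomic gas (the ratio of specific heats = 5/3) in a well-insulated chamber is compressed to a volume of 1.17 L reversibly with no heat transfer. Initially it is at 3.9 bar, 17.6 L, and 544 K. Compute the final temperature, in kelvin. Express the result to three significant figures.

T₂ ≈ 3310 K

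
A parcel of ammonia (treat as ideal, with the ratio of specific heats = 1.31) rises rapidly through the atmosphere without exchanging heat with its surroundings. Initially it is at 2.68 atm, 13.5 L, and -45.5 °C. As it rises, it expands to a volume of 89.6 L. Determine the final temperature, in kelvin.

T₂ ≈ 127 K

Adiabatic: T₁V₁^(γ−1) = T₂V₂^(γ−1) ⇒ T₂ = T₁ (V₁/V₂)^(γ−1).
T₁ = -45.5 °C = 227.6 K.
T₂ = 227.6 × (13.5/89.6)^(0.31) = 126.6 K.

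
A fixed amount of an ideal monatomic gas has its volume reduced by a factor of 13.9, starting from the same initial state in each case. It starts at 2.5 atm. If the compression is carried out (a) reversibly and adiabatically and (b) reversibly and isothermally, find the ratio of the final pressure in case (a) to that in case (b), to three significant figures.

For a monatomic ideal gas γ = 5/3.
Isothermal: P_b = P₁(V₁/V₂) = 2.5×13.9.
Adiabatic: P_a = P₁(V₁/V₂)^γ = 2.5×13.9^(5/3).
P_a/P_b = (V₁/V₂)^(γ−1) = 13.9^(2/3) = 5.781.

P_adiabatic / P_isothermal ≈ 5.78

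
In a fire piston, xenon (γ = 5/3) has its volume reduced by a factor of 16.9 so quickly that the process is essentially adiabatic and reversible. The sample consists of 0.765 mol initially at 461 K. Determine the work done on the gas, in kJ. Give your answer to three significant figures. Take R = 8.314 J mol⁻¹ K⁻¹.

Adiabatic: T₁V₁^(γ−1) = T₂V₂^(γ−1) ⇒ T₂ = T₁ (V₁/V₂)^(γ−1).
T₂ = 461 × 16.9^(2/3) = 3036 K.
Q = 0, so ΔU = W_on_gas = nCᵥΔT with Cᵥ = R/(γ−1) = 12.47 J/(mol·K).
ΔU = 0.765 × 12.47 × (3036 − 461) = 24570 J.

W ≈ 24.6 kJ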